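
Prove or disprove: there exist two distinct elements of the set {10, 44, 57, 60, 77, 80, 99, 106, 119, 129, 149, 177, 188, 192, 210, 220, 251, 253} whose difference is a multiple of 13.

Reduce each element mod 13: 10↦10, 44↦5, 57↦5, 60↦8, 77↦12, 80↦2, 99↦8, 106↦2, 119↦2, 129↦12, 149↦6, 177↦8, 188↦6, 192↦10, 210↦2, 220↦12, 251↦4, 253↦6. The residue 10 repeats (at 10 and 192), and 192 − 10 = 182 = 14·13.

Yes: 10 and 192.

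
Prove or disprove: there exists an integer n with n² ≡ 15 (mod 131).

n = 88

Take n = 88. Then 88² = 7744 = 59·131 + 15, so 88² ≡ 15 (mod 131).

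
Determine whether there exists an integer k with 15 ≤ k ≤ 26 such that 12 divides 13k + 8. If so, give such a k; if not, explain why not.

k = 16

At k = 15 the value 203 is not a multiple of 12. At k = 16 we get 13·16 + 8 = 216, and 216 = 12·18.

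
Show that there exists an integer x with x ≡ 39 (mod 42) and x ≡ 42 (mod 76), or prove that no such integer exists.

gcd(42, 76) = 2. If x ≡ 39 (mod 42) and x ≡ 42 (mod 76), then x ≡ 39 (mod 2) and x ≡ 42 (mod 2).
However 39 ≡ 1 and 42 ≡ 0 (mod 2), and 1 ≠ 0.
Therefore no such x exists.

No such integer exists.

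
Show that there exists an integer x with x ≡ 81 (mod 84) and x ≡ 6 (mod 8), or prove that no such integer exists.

No, no such integer exists.

gcd(84, 8) = 4. If x ≡ 81 (mod 84) and x ≡ 6 (mod 8), then x ≡ 81 (mod 4) and x ≡ 6 (mod 4).
However 81 ≡ 1 and 6 ≡ 2 (mod 4), and 1 ≠ 2.
Therefore no such x exists.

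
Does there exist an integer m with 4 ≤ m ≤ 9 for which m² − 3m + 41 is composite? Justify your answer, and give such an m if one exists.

At m = 4: 4² − 3·4 + 41 = 45 = 3·15, which is composite.

m = 4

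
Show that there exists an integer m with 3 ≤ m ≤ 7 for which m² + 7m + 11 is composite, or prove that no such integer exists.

At m = 4: 4² + 7·4 + 11 = 55 = 5·11, which is composite.

m = 4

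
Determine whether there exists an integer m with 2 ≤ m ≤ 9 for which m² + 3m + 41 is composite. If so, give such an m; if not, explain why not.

m = 7

At m = 7: 7² + 3·7 + 41 = 111 = 3·37, which is composite.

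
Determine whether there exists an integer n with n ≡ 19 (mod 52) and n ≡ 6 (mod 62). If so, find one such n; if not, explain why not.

No such integer exists.

Both moduli are multiples of 2 = gcd(52, 62), so any solution would satisfy n ≡ 19 and n ≡ 6 modulo 2 simultaneously.
However 19 ≡ 1 and 6 ≡ 0 (mod 2), and 1 ≠ 0.
So no integer satisfies both congruences.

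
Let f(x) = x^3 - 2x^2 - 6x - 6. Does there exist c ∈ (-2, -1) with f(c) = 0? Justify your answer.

f has no root in that interval.

f(-2) = -10 and f(-1) = -3, both negative, so a sign-change argument is unavailable; we show f keeps this sign on the whole interval.
Substitute x = -1 − u, where 0 < u < 1 on the interval. Expanding, f(-1 − u) = -u^3 - 5u^2 - u - 3.
All 4 nonzero coefficients of this polynomial in u are negative; hence for u > 0 the value is a sum of negative terms (the constant -3 among them).
So f is strictly negative on (-2, -1); no root exists in the interval.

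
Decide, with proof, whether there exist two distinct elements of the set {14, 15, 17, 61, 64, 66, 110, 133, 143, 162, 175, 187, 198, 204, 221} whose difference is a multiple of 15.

No such pair exists.

Two integers differ by a multiple of 15 exactly when they have the same residue mod 15. The residues are 14↦14, 15↦0, 17↦2, 61↦1, 64↦4, 66↦6, 110↦5, 133↦13, 143↦8, 162↦12, 175↦10, 187↦7, 198↦3, 204↦9, 221↦11.
These 15 residues are pairwise different, hence no difference of two elements is divisible by 15.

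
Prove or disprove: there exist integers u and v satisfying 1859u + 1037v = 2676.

u = 412, v = -736

1859 and 1037 are coprime, so 1859u + 1037v ranges over all of ℤ.
Dividing repeatedly: 1859 = 1·1037 + 822, 1037 = 1·822 + 215, 822 = 3·215 + 177, 215 = 1·177 + 38, 177 = 4·38 + 25, 38 = 1·25 + 13, 25 = 1·13 + 12, 13 = 1·12 + 1, 12 = 12·1 + 0.
Working back up the chain: 1 = 13 − 1·12 = 13 − (25 − 1·13) = −25 + 2·13 = −25 + 2·(38 − 1·25) = 2·38 − 3·25 = 2·38 − 3·(177 − 4·38) = −3·177 + 14·38 = −3·177 + 14·(215 − 1·177) = 14·215 − 17·177 = 14·215 − 17·(822 − 3·215) = −17·822 + 65·215 = −17·822 + 65·(1037 − 1·822) = 65·1037 − 82·822 = 65·1037 − 82·(1859 − 1·1037) = −82·1859 + 147·1037. So 1859·(-82) + 1037·147 = 1.
Scaling by 2676 gives the particular solution (u, v) = (-219432, 393372).
The general solution is u = -219432 + 1037k, v = 393372 − 1859k; taking k = 212 gives the smaller pair u = 412, v = -736.
Check: 1859·412 + 1037·(-736) = 765908 − 763232 = 2676. ✓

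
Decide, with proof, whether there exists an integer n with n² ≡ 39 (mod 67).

Take n = 46. Then 46² = 2116 = 31·67 + 39, so 46² ≡ 39 (mod 67).

n = 46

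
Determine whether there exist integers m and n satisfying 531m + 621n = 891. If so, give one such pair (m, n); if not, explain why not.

gcd(531, 621) = 9, and 9 divides 891, so integer solutions exist.
Dividing through by 9 reduces the equation to 59m + 69n = 99.
Dividing repeatedly: 69 = 1·59 + 10, 59 = 5·10 + 9, 10 = 1·9 + 1, 9 = 9·1 + 0.
Working back up the chain: 1 = 10 − 1·9 = 10 − (59 − 5·10) = −59 + 6·10 = −59 + 6·(69 − 1·59) = 6·69 − 7·59. So 59·(-7) + 69·6 = 1.
Times 99: 59·(-693) + 69·594 = 99, so (-693, 594) solves it.
The general solution is m = -693 + 69k, n = 594 − 59k; taking k = 11 gives the smaller pair m = 66, n = -55.
Check: 531·66 + 621·(-55) = 35046 − 34155 = 891. ✓

m = 66, n = -55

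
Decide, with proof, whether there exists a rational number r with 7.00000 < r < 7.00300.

r = 2339/334

Scale by 334: the interval becomes (2338.00000, 2339.00200), which contains the integer 2339.
So r = 2339/334 works: it is a ratio of integers, and dividing 334·7.00000 < 2339 < 334·7.00300 through by 334 gives 7.00000 < 2339/334 < 7.00300.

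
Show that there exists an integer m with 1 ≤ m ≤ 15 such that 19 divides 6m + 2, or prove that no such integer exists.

m = 6

Try m = 6: 6·6 + 2 = 38 = 2·19, which is divisible by 19.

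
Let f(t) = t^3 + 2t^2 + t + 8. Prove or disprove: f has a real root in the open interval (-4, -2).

f(-4) = -28 and f(-2) = 6, which have opposite signs.
f is continuous everywhere (it is a polynomial), in particular on [-4, -2].
By the Intermediate Value Theorem f must vanish at some point of (-4, -2).

Yes, f has a root in the interval.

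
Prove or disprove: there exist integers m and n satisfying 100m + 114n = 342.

Since gcd(100, 114) = 2 and 342 = 2·171, Bézout's identity guarantees a solution.
Dividing through by 2 reduces the equation to 50m + 57n = 171.
Euclidean algorithm: 57 = 1·50 + 7, 50 = 7·7 + 1, 7 = 7·1 + 0.
Unwinding: 1 = 50 − 7·7 = 50 − 7·(57 − 1·50) = −7·57 + 8·50, i.e. 50·8 + 57·(-7) = 1.
Times 171: 50·1368 + 57·(-1197) = 171, so (1368, -1197) solves it.
Shifting by a multiple of (57, −50) keeps it a solution: m = 1368 − 24·57 = 0, n = -1197 + 24·50 = 3.
Indeed 100·0 + 114·3 = 0 + 342 = 342.

m = 0, n = 3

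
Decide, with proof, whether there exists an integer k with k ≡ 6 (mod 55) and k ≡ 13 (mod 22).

Reduce both congruences modulo 11, which divides 55 and 22: they say k ≡ 6 (mod 11) and k ≡ 13 (mod 11).
These are incompatible: 6 − 13 = -7 is not divisible by 11.
Hence the system has no solution.

No, no such integer exists.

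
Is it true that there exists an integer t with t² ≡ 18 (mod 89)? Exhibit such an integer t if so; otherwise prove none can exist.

Take t = 14. Then 14² = 196 = 2·89 + 18, so 14² ≡ 18 (mod 89).

t = 14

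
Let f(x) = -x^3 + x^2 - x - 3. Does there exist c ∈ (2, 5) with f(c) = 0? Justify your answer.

f has no root in that interval.

f(2) = -9 and f(5) = -108, both negative.
f'(x) = -3x^2 + 2x - 1 has discriminant 2² − 4·(-3)·(-1) = -8 < 0, so f' has no real roots and is negative for every real x.
So f is strictly decreasing; between 2 and 5 its values lie between f(2) = -9 and f(5) = -108, all negative. Therefore f has no root in (2, 5).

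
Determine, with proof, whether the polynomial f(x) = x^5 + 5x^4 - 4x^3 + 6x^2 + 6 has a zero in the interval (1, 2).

f(1) = 14 and f(2) = 110, both positive, so a sign-change argument is unavailable; we show f keeps this sign on the whole interval.
Substitute x = 1 + u, where 0 < u < 1 on the interval. Expanding, f(1 + u) = u^5 + 10u^4 + 26u^3 + 34u^2 + 25u + 14.
The nonzero coefficients here are all positive, so for u > 0 every term is positive (or zero), and the constant term 14 is strictly positive.
Therefore f(x) > 0 throughout (1, 2), and f has no zero there.

f has no root in that interval.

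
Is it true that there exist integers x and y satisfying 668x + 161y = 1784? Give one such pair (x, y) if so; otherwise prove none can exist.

668 and 161 are coprime, so 668x + 161y ranges over all of ℤ.
Dividing repeatedly: 668 = 4·161 + 24, 161 = 6·24 + 17, 24 = 1·17 + 7, 17 = 2·7 + 3, 7 = 2·3 + 1, 3 = 3·1 + 0.
Unwinding: 1 = 7 − 2·3 = 7 − 2·(17 − 2·7) = −2·17 + 5·7 = −2·17 + 5·(24 − 1·17) = 5·24 − 7·17 = 5·24 − 7·(161 − 6·24) = −7·161 + 47·24 = −7·161 + 47·(668 − 4·161) = 47·668 − 195·161, i.e. 668·47 + 161·(-195) = 1.
Scaling by 1784 gives the particular solution (x, y) = (83848, -347880).
Subtracting 520·161 from x and adding 520·668 to y gives the tidier solution (128, -520).
Check: 668·128 + 161·(-520) = 85504 − 83720 = 1784. ✓

x = 128, y = -520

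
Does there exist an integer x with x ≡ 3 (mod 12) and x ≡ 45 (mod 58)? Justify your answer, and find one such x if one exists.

x = 219

The moduli are not coprime: gcd(12, 58) = 2. Compatibility requires 2 ∣ (45 − 3) = 42, which holds, so solutions exist.
Put x = 3 + 12t, so we need 12t ≡ 42 (mod 58), equivalently (divide by 2) 6t ≡ 21 (mod 29).
To invert 6 modulo 29: 29 = 4·6 + 5, 6 = 1·5 + 1, 5 = 5·1 + 0, and unwinding, 1 = 6 − 1·5 = 6 − (29 − 4·6) = −29 + 5·6. Thus 6⁻¹ ≡ 5 (mod 29).
Therefore t ≡ 5·21 = 105 ≡ 18 (mod 29).
Then x = 3 + 12·18 = 219.
Indeed 219 ≡ 3 (mod 12) and 219 ≡ 45 (mod 58).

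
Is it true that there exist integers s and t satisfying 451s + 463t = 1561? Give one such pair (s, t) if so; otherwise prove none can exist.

451 and 463 are coprime, so 451s + 463t ranges over all of ℤ.
Run the Euclidean algorithm on 463 and 451: 463 = 1·451 + 12, 451 = 37·12 + 7, 12 = 1·7 + 5, 7 = 1·5 + 2, 5 = 2·2 + 1, 2 = 2·1 + 0.
Unwinding: 1 = 5 − 2·2 = 5 − 2·(7 − 1·5) = −2·7 + 3·5 = −2·7 + 3·(12 − 1·7) = 3·12 − 5·7 = 3·12 − 5·(451 − 37·12) = −5·451 + 188·12 = −5·451 + 188·(463 − 1·451) = 188·463 − 193·451, i.e. 451·(-193) + 463·188 = 1.
Times 1561: 451·(-301273) + 463·293468 = 1561, so (-301273, 293468) solves it.
The general solution is s = -301273 + 463k, t = 293468 − 451k; taking k = 651 gives the smaller pair s = 140, t = -133.
Check: 451·140 + 463·(-133) = 63140 − 61579 = 1561. ✓

s = 140, t = -133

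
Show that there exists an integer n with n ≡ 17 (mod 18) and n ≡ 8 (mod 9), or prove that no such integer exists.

n = 17

Here gcd(18, 9) = 9, and both 17 and 8 leave remainder 8 mod 9, so the system is consistent.
In fact n = 17 itself already satisfies 17 mod 9 = 8.
Verify: 17 = 0·18 + 17 and 17 = 1·9 + 8. ✓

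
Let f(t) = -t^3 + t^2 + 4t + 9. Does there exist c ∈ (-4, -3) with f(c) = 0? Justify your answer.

No such root exists.

f(-4) = 73 and f(-3) = 33, both positive, so a sign-change argument is unavailable; we show f keeps this sign on the whole interval.
Shift to the endpoint -3: with t = -3 − u (0 < u < 1), one computes f(-3 − u) = u^3 + 10u^2 + 29u + 33.
The nonzero coefficients here are all positive, so for u > 0 every term is positive (or zero), and the constant term 33 is strictly positive.
Therefore f(t) > 0 throughout (-4, -3), and f has no zero there.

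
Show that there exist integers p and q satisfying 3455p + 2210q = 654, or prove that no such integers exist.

There are no such integers.

Any value of 3455p + 2210q is a multiple of gcd(3455, 2210) = 5.
But 654 = 5·130 + 4, so 5 ∤ 654.
Therefore 3455p + 2210q = 654 has no solution in integers.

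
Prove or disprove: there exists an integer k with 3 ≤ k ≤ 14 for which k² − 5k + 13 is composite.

k = 13

At k = 13: 13² − 5·13 + 13 = 117 = 3·39, which is composite.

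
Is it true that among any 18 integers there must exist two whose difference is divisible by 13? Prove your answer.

Each integer lies in one of the 13 residue classes modulo 13.
With 18 integers and only 13 classes, the pigeonhole principle forces two of them, say a and b, into the same class.
Equal remainders mean a − b ≡ 0 (mod 13), so 13 divides their difference.

Yes, this is always true.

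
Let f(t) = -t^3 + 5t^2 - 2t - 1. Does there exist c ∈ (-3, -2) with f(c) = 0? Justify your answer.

The endpoint values f(-3) = 77 and f(-2) = 31 are both positive. Claim: f(t) > 0 for every t in (-3, -2).
Shift to the endpoint -2: with t = -2 − u (0 < u < 1), one computes f(-2 − u) = u^3 + 11u^2 + 34u + 31.
All 4 nonzero coefficients of this polynomial in u are positive; hence for u > 0 the value is a sum of positive terms (the constant 31 among them).
Therefore f(t) > 0 throughout (-3, -2), and f has no zero there.

f has no root in that interval.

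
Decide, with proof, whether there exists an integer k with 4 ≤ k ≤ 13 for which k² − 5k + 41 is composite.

k = 9

At k = 9: 9² − 5·9 + 41 = 77 = 7·11, which is composite.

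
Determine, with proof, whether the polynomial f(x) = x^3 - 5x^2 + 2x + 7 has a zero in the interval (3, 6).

f(3) = -5 and f(6) = 55, which have opposite signs.
As a polynomial, f is continuous on every closed interval.
By the Intermediate Value Theorem f must vanish at some point of (3, 6).

Such a root exists.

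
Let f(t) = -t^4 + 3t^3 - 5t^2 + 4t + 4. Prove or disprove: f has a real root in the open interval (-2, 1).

f(-2) = -64 and f(1) = 5, which have opposite signs.
f is continuous everywhere (it is a polynomial), in particular on [-2, 1].
By the Intermediate Value Theorem f must vanish at some point of (-2, 1).

Yes, f has a root in the interval.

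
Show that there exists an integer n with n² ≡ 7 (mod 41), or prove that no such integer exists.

No such integer exists.

41 is prime, so by Euler's criterion 7 is a square mod 41 iff 7^((41−1)/2) = 7^20 ≡ 1 (mod 41).
Squaring successively (mod 41): 7^2 = 49 ≡ 8; 7^4 ≡ 8² = 64 ≡ 23; 7^8 ≡ 23² = 529 ≡ 37; 7^16 ≡ 37² = 1369 ≡ 16.
Since 20 = 16 + 4, 7^20 ≡ 16 · 23; multiplying out mod 41: 16·23 = 368 ≡ 40. Thus 7^20 ≡ 40 ≡ −1 (mod 41).
By Euler's criterion 7 is a quadratic non-residue mod 41: no n satisfies n² ≡ 7 (mod 41).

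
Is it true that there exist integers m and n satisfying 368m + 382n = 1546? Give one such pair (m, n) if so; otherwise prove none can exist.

m = 26, n = -21

Every value of 368m + 382n is a multiple of gcd(368, 382) = 2; since 2 ∣ 1546, solutions exist.
Dividing through by 2 reduces the equation to 184m + 191n = 773.
Euclidean algorithm: 191 = 1·184 + 7, 184 = 26·7 + 2, 7 = 3·2 + 1, 2 = 2·1 + 0.
Unwinding: 1 = 7 − 3·2 = 7 − 3·(184 − 26·7) = −3·184 + 79·7 = −3·184 + 79·(191 − 1·184) = 79·191 − 82·184, i.e. 184·(-82) + 191·79 = 1.
Times 773: 184·(-63386) + 191·61067 = 773, so (-63386, 61067) solves it.
The general solution is m = -63386 + 191k, n = 61067 − 184k; taking k = 332 gives the smaller pair m = 26, n = -21.
Indeed 368·26 + 382·(-21) = 9568 − 8022 = 1546.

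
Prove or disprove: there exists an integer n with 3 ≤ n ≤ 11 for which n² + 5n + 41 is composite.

n = 3

At n = 3: 3² + 5·3 + 41 = 65 = 5·13, which is composite.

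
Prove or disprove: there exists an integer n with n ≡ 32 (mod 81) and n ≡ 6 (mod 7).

n = 356

gcd(81, 7) = 1, so the Chinese Remainder Theorem guarantees exactly one residue class mod 567 satisfying both.
Write n = 32 + 81t and require 32 + 81t ≡ 6 (mod 7), i.e. 81t ≡ 2 (mod 7).
81 ≡ 4 (mod 7), so this reads 4t ≡ 2 (mod 7). Invert 4 mod 7 by the Euclidean algorithm: 7 = 1·4 + 3, 4 = 1·3 + 1, 3 = 3·1 + 0; back-substituting, 1 = 4 − 1·3 = 4 − (7 − 1·4) = −7 + 2·4. Hence 4·2 ≡ 1, so 4⁻¹ ≡ 2 (mod 7).
Multiplying by 2: t ≡ 2·2 = 4 (mod 7).
With t = 4: n = 32 + 81·4 = 356.
Check: 356 mod 81 = 32, 356 mod 7 = 6. ✓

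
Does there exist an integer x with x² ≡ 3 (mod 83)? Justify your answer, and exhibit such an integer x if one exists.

Take x = 13. Then 13² = 169 = 2·83 + 3, so 13² ≡ 3 (mod 83).

x = 13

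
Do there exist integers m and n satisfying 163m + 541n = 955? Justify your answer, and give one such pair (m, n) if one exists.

m = 205, n = -60

Since gcd(163, 541) = 1, every integer is an integer combination of 163 and 541.
Run the Euclidean algorithm on 541 and 163: 541 = 3·163 + 52, 163 = 3·52 + 7, 52 = 7·7 + 3, 7 = 2·3 + 1, 3 = 3·1 + 0.
Unwinding: 1 = 7 − 2·3 = 7 − 2·(52 − 7·7) = −2·52 + 15·7 = −2·52 + 15·(163 − 3·52) = 15·163 − 47·52 = 15·163 − 47·(541 − 3·163) = −47·541 + 156·163, i.e. 163·156 + 541·(-47) = 1.
Multiplying through by 955: m = 156·955 = 148980, n = (-47)·955 = -44885 is a solution.
Shifting by a multiple of (541, −163) keeps it a solution: m = 148980 − 275·541 = 205, n = -44885 + 275·163 = -60.
Indeed 163·205 + 541·(-60) = 33415 − 32460 = 955.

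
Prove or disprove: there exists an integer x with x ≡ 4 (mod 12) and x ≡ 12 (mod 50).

x = 112

Here gcd(12, 50) = 2, and both 4 and 12 leave remainder 0 mod 2, so the system is consistent.
Put x = 4 + 12t, so we need 12t ≡ 8 (mod 50), equivalently (divide by 2) 6t ≡ 4 (mod 25).
Note 6·21 = 126 ≡ 1 (mod 25) (as 126 − 1 = 5·25), so 6⁻¹ ≡ 21.
Multiplying by 21: t ≡ 21·4 = 84 ≡ 9 (mod 25).
Then x = 4 + 12·9 = 112.
Check: 112 mod 12 = 4, 112 mod 50 = 12. ✓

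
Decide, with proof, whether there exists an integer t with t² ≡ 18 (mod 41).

Take t = 10. Then 10² = 100 = 2·41 + 18, so 10² ≡ 18 (mod 41).

t = 10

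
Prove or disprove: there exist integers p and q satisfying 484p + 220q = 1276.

Since gcd(484, 220) = 44 and 1276 = 44·29, Bézout's identity guarantees a solution.
Dividing through by 44 reduces the equation to 11p + 5q = 29.
Euclidean algorithm: 11 = 2·5 + 1, 5 = 5·1 + 0.
Unwinding: 1 = 11 − 2·5, i.e. 11·1 + 5·(-2) = 1.
Scaling by 29 gives the particular solution (p, q) = (29, -58).
Subtracting 5·5 from p and adding 5·11 to q gives the tidier solution (4, -3).
Check: 484·4 + 220·(-3) = 1936 − 660 = 1276. ✓

p = 4, q = -3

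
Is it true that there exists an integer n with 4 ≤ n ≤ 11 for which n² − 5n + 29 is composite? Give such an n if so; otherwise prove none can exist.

At n = 9: 9² − 5·9 + 29 = 65 = 5·13, which is composite.

n = 9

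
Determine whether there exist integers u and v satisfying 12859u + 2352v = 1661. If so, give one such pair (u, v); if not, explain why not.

No, no such integers exist.

Any value of 12859u + 2352v is a multiple of gcd(12859, 2352) = 7.
But 1661 = 7·237 + 2, so 7 ∤ 1661.
Hence no integers u, v satisfy the equation.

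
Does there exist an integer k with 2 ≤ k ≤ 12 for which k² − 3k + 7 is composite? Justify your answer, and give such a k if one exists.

At k = 12: 12² − 3·12 + 7 = 115 = 5·23, which is composite.

k = 12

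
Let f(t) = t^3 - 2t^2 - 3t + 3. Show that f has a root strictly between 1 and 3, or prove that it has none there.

Yes, f has a root in the interval.

f(1) = -1 and f(3) = 3, which have opposite signs.
Since f is a polynomial it is continuous on [1, 3].
By the Intermediate Value Theorem, f takes the value 0 somewhere in the open interval.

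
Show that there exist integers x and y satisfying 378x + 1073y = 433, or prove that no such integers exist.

x = 549, y = -193

Since gcd(378, 1073) = 1, every integer is an integer combination of 378 and 1073.
Euclidean algorithm: 1073 = 2·378 + 317, 378 = 1·317 + 61, 317 = 5·61 + 12, 61 = 5·12 + 1, 12 = 12·1 + 0.
Back-substituting, 1 = 61 − 5·12 = 61 − 5·(317 − 5·61) = −5·317 + 26·61 = −5·317 + 26·(378 − 1·317) = 26·378 − 31·317 = 26·378 − 31·(1073 − 2·378) = −31·1073 + 88·378; that is, 378·88 + 1073·(-31) = 1.
Multiplying through by 433: x = 88·433 = 38104, y = (-31)·433 = -13423 is a solution.
Subtracting 35·1073 from x and adding 35·378 to y gives the tidier solution (549, -193).
Check: 378·549 + 1073·(-193) = 207522 − 207089 = 433. ✓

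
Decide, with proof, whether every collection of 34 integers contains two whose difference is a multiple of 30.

Partition the integers by their residue mod 30; there are 30 classes.
Placing 34 integers into 30 classes, some class receives at least two — say a and b.
Their difference a − b is then a multiple of 30.

Yes.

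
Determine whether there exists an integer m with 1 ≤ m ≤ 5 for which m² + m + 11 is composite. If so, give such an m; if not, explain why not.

No, no such integer m in that range exists.

The values for m = 1, 2, …, 5 are 13, 17, 23, 31, 41, and each of these is prime.
So no value in the range makes the expression composite.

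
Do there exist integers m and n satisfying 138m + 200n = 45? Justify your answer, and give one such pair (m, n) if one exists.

No, no such integers exist.

gcd(138, 200) = 2, so every integer of the form 138m + 200n is a multiple of 2.
But 45 is not a multiple of 2 (it leaves remainder 1).
So the equation is unsolvable over ℤ.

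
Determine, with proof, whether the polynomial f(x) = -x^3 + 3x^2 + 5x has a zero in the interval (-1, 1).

f(-1) = -1 and f(1) = 7, which have opposite signs.
Since f is a polynomial it is continuous on [-1, 1].
By the Intermediate Value Theorem f must vanish at some point of (-1, 1).

Such a root exists.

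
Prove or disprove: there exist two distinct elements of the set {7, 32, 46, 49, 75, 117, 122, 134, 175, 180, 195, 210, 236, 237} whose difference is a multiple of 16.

Reduce each element modulo 16: 7↦7, 32↦0, 46↦14, 49↦1, 75↦11, 117↦5, 122↦10, 134↦6, 175↦15, 180↦4, 195↦3, 210↦2, 236↦12, 237↦13.
These 14 residues are pairwise different, hence no difference of two elements is divisible by 16.

No, no such pair exists.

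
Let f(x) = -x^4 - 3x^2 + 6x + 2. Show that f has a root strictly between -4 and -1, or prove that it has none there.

f(-4) = -326 and f(-1) = -8, both negative, so a sign-change argument is unavailable; we show f keeps this sign on the whole interval.
Substitute x = -1 − u, where 0 < u < 3 on the interval. Expanding, f(-1 − u) = -u^4 - 4u^3 - 9u^2 - 16u - 8.
All 5 nonzero coefficients of this polynomial in u are negative; hence for u > 0 the value is a sum of negative terms (the constant -8 among them).
Therefore f(x) < 0 throughout (-4, -1), and f has no zero there.

No such root exists.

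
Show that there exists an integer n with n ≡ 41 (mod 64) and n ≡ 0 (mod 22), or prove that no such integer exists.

Reduce both congruences modulo 2, which divides 64 and 22: they say n ≡ 41 (mod 2) and n ≡ 0 (mod 2).
But 41 mod 2 = 1 while 0 mod 2 = 0, a contradiction.
Therefore no such n exists.

No, no such integer exists.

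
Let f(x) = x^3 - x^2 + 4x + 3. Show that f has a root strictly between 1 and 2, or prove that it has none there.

No such root exists.

Evaluate at the endpoints: f(1) = 7, f(2) = 15 — same sign (positive).
f'(x) = 3x^2 - 2x + 4 has discriminant (-2)² − 4·3·4 = -44 < 0, so f' has no real roots and is positive for every real x.
Hence f is strictly increasing on ℝ, and in particular on [1, 2]. A strictly monotone function with same-sign endpoint values stays positive on the whole interval, so f has no zero in (1, 2).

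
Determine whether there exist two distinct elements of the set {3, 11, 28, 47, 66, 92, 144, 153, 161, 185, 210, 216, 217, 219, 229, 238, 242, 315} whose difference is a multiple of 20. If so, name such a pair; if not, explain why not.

Reduce each element modulo 20: 3↦3, 11↦11, 28↦8, 47↦7, 66↦6, 92↦12, 144↦4, 153↦13, 161↦1, 185↦5, 210↦10, 216↦16, 217↦17, 219↦19, 229↦9, 238↦18, 242↦2, 315↦15.
All 18 residues are distinct, so no two elements differ by a multiple of 20.

There is no such pair.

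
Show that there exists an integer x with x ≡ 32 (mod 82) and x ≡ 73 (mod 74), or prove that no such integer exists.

gcd(82, 74) = 2. If x ≡ 32 (mod 82) and x ≡ 73 (mod 74), then x ≡ 32 (mod 2) and x ≡ 73 (mod 2).
These are incompatible: 32 − 73 = -41 is not divisible by 2.
Hence the system has no solution.

There is no such integer.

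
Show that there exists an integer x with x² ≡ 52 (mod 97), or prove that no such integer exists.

97 is prime, so by Euler's criterion 52 is a square mod 97 iff 52^((97−1)/2) = 52^48 ≡ 1 (mod 97).
Repeated squaring mod 97: 52^2 = 2704 ≡ 85; 52^4 ≡ 85² = 7225 ≡ 47; 52^8 ≡ 47² = 2209 ≡ 75; 52^16 ≡ 75² = 5625 ≡ 96; 52^32 ≡ 96² = 9216 ≡ 1.
Since 48 = 32 + 16, 52^48 ≡ 1 · 96; multiplying out mod 97: 1·96 = 96 ≡ 96. Thus 52^48 ≡ 96 ≡ −1 (mod 97).
The value −1 means 52 is a non-residue modulo 97, so x² ≡ 52 (mod 97) is impossible.

No, no such integer exists.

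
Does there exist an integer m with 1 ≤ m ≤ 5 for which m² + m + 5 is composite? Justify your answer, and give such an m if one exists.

At m = 4: 4² + 4 + 5 = 25 = 5·5, which is composite.

m = 4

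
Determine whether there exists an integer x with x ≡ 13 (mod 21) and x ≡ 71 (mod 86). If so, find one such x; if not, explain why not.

x = 1189

Since 21 and 86 share no common factor, CRT says the pair of congruences has a solution (unique mod 1806).
Write x = 13 + 21t and require 13 + 21t ≡ 71 (mod 86), i.e. 21t ≡ 58 (mod 86).
To invert 21 modulo 86: 86 = 4·21 + 2, 21 = 10·2 + 1, 2 = 2·1 + 0, and unwinding, 1 = 21 − 10·2 = 21 − 10·(86 − 4·21) = −10·86 + 41·21. Thus 21⁻¹ ≡ 41 (mod 86).
Multiplying by 41: t ≡ 41·58 = 2378 ≡ 56 (mod 86).
With t = 56: x = 13 + 21·56 = 1189.
Check: 1189 mod 21 = 13, 1189 mod 86 = 71. ✓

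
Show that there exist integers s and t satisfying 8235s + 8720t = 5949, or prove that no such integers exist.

No such integers exist.

gcd(8235, 8720) = 5, so every integer of the form 8235s + 8720t is a multiple of 5.
However 5949 leaves remainder 4 on division by 5.
Hence no integers s, t satisfy the equation.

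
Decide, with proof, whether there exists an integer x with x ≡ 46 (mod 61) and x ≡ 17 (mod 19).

x = 473

Since 61 and 19 share no common factor, CRT says the pair of congruences has a solution (unique mod 1159).
Write x = 46 + 61t and require 46 + 61t ≡ 17 (mod 19), i.e. 61t ≡ 9 (mod 19).
61 ≡ 4 (mod 19), so this reads 4t ≡ 9 (mod 19). Invert 4 mod 19 by the Euclidean algorithm: 19 = 4·4 + 3, 4 = 1·3 + 1, 3 = 3·1 + 0; back-substituting, 1 = 4 − 1·3 = 4 − (19 − 4·4) = −19 + 5·4. Hence 4·5 ≡ 1, so 4⁻¹ ≡ 5 (mod 19).
Therefore t ≡ 5·9 = 45 ≡ 7 (mod 19).
With t = 7: x = 46 + 61·7 = 473.
Check: 473 mod 61 = 46, 473 mod 19 = 17. ✓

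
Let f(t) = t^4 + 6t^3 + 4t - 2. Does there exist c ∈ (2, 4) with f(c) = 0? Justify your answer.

f(2) = 70 and f(4) = 654, both positive, so a sign-change argument is unavailable; we show f keeps this sign on the whole interval.
Substitute t = 2 + u, where 0 < u < 2 on the interval. Expanding, f(2 + u) = u^4 + 14u^3 + 60u^2 + 108u + 70.
The nonzero coefficients here are all positive, so for u > 0 every term is positive (or zero), and the constant term 70 is strictly positive.
So f is strictly positive on (2, 4); no root exists in the interval.

No such root exists.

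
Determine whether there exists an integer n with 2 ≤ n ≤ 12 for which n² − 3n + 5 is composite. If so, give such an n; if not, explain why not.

At n = 11: 11² − 3·11 + 5 = 93 = 3·31, which is composite.

n = 11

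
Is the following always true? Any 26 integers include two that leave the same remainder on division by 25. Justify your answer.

Yes, this is always true.

Partition the integers by their residue mod 25; there are 25 classes.
With 26 integers and only 25 classes, the pigeonhole principle forces two of them, say a and b, into the same class.
That is, a and b leave the same remainder on division by 25, as claimed.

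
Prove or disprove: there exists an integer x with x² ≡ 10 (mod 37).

Take x = 26. Then 26² = 676 = 18·37 + 10, so 26² ≡ 10 (mod 37).

x = 26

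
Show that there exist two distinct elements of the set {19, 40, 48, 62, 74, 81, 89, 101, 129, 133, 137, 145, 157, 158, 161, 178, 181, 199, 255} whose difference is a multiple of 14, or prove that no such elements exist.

The pair (19, 89) works.

Reduce each element mod 14: 19↦5, 40↦12, 48↦6, 62↦6, 74↦4, 81↦11, 89↦5, 101↦3, 129↦3, 133↦7, 137↦11, 145↦5, 157↦3, 158↦4, 161↦7, 178↦10, 181↦13, 199↦3, 255↦3. The residue 5 repeats (at 19 and 89), and 89 − 19 = 70 = 5·14.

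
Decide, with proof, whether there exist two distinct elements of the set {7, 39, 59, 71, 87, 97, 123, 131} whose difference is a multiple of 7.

39 mod 7 = 4 and 123 mod 7 = 4, so 123 − 39 = 84 = 12·7.

39 and 123 are such a pair.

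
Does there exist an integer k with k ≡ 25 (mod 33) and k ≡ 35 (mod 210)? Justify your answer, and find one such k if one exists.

No such integer exists.

gcd(33, 210) = 3. If k ≡ 25 (mod 33) and k ≡ 35 (mod 210), then k ≡ 25 (mod 3) and k ≡ 35 (mod 3).
But 25 mod 3 = 1 while 35 mod 3 = 2, a contradiction.
So no integer satisfies both congruences.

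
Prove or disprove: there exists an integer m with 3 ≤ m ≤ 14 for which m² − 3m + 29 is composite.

m = 11

At m = 11: 11² − 3·11 + 29 = 117 = 3·39, which is composite.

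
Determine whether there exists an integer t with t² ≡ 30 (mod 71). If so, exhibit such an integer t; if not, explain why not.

t = 32 works: 32² = 1024, and 1024 − 30 = 994 = 14·71.

t = 32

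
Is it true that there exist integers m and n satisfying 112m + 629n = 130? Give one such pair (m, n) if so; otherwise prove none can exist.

m = 574, n = -102

Since gcd(112, 629) = 1, every integer is an integer combination of 112 and 629.
Run the Euclidean algorithm on 629 and 112: 629 = 5·112 + 69, 112 = 1·69 + 43, 69 = 1·43 + 26, 43 = 1·26 + 17, 26 = 1·17 + 9, 17 = 1·9 + 8, 9 = 1·8 + 1, 8 = 8·1 + 0.
Back-substituting, 1 = 9 − 1·8 = 9 − (17 − 1·9) = −17 + 2·9 = −17 + 2·(26 − 1·17) = 2·26 − 3·17 = 2·26 − 3·(43 − 1·26) = −3·43 + 5·26 = −3·43 + 5·(69 − 1·43) = 5·69 − 8·43 = 5·69 − 8·(112 − 1·69) = −8·112 + 13·69 = −8·112 + 13·(629 − 5·112) = 13·629 − 73·112; that is, 112·(-73) + 629·13 = 1.
Scaling by 130 gives the particular solution (m, n) = (-9490, 1690).
Shifting by a multiple of (629, −112) keeps it a solution: m = -9490 + 16·629 = 574, n = 1690 − 16·112 = -102.
Check: 112·574 + 629·(-102) = 64288 − 64158 = 130. ✓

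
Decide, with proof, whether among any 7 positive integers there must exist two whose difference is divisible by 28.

Consider the 7 integers 97, 98, …, 103. They lie in distinct residue classes modulo 28, since 7 ≤ 28.
No two share a residue, so no pair has difference divisible by 28; the claim fails for this set.

No; for instance {97, 98, 99, 100, 101, 102, 103} is a counterexample.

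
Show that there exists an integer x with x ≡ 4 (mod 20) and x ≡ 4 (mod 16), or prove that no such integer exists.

x = 4

gcd(20, 16) = 4. A simultaneous solution exists iff 4 ≡ 4 (mod 4); here 4 mod 4 = 0 = 4 mod 4, so it does.
The smallest candidate x = 4 works directly: 4 ≡ 4 (mod 16).
Verify: 4 = 0·20 + 4 and 4 = 0·16 + 4. ✓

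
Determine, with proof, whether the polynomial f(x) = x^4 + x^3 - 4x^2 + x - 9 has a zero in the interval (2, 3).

No such root exists.

The endpoint values f(2) = 1 and f(3) = 66 are both positive. Claim: f(x) > 0 for every x in (2, 3).
Substitute x = 2 + u, where 0 < u < 1 on the interval. Expanding, f(2 + u) = u^4 + 9u^3 + 26u^2 + 29u + 1.
The nonzero coefficients here are all positive, so for u > 0 every term is positive (or zero), and the constant term 1 is strictly positive.
So f is strictly positive on (2, 3); no root exists in the interval.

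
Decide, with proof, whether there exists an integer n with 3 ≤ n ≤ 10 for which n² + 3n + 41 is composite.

n = 6

At n = 6: 6² + 3·6 + 41 = 95 = 5·19, which is composite.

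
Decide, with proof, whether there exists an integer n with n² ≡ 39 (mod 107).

Take n = 50. Then 50² = 2500 = 23·107 + 39, so 50² ≡ 39 (mod 107).

n = 50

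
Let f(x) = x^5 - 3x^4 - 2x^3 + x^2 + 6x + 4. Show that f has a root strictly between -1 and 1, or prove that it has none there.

Yes, f has a root in the interval.

f(-1) = -3 and f(1) = 7, which have opposite signs.
As a polynomial, f is continuous on every closed interval.
By the Intermediate Value Theorem f must vanish at some point of (-1, 1).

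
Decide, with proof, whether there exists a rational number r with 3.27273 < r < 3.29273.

Scale by 7: the interval becomes (22.90911, 23.04911), which contains the integer 23.
So r = 23/7 works: it is a ratio of integers, and dividing 7·3.27273 < 23 < 7·3.29273 through by 7 gives 3.27273 < 23/7 < 3.29273.

r = 23/7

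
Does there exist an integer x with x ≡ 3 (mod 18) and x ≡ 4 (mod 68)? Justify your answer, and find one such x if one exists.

There is no such integer.

Both moduli are multiples of 2 = gcd(18, 68), so any solution would satisfy x ≡ 3 and x ≡ 4 modulo 2 simultaneously.
However 3 ≡ 1 and 4 ≡ 0 (mod 2), and 1 ≠ 0.
So no integer satisfies both congruences.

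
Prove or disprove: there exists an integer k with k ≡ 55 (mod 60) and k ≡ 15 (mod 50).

k = 115

The moduli are not coprime: gcd(60, 50) = 10. Compatibility requires 10 ∣ (15 − 55) = -40, which holds, so solutions exist.
Step through k = 55, 55 + 60, 55 + 2·60, …: the values 55, 115 reduce mod 50 to 5, 15. The value 115 hits 15.
Verify: 115 = 1·60 + 55 and 115 = 2·50 + 15. ✓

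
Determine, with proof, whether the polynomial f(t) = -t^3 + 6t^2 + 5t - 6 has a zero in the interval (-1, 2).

Such a root exists.

f(-1) = -4 and f(2) = 20, which have opposite signs.
Since f is a polynomial it is continuous on [-1, 2].
By the Intermediate Value Theorem, f takes the value 0 somewhere in the open interval.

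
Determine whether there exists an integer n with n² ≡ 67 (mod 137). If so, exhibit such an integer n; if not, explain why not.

137 is prime, so by Euler's criterion 67 is a square mod 137 iff 67^((137−1)/2) = 67^68 ≡ 1 (mod 137).
Squaring successively (mod 137): 67^2 = 4489 ≡ 105; 67^4 ≡ 105² = 11025 ≡ 65; 67^8 ≡ 65² = 4225 ≡ 115; 67^16 ≡ 115² = 13225 ≡ 73; 67^32 ≡ 73² = 5329 ≡ 123; 67^64 ≡ 123² = 15129 ≡ 59.
Since 68 = 64 + 4, 67^68 ≡ 59 · 65; multiplying out mod 137: 59·65 = 3835 ≡ 136. Thus 67^68 ≡ 136 ≡ −1 (mod 137).
By Euler's criterion 67 is a quadratic non-residue mod 137: no n satisfies n² ≡ 67 (mod 137).

No, no such integer exists.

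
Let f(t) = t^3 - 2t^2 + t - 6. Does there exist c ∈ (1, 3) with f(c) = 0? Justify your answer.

Such a root exists.

f(1) = -6 and f(3) = 6, which have opposite signs.
As a polynomial, f is continuous on every closed interval.
So by the Intermediate Value Theorem there is a c strictly between 1 and 3 with f(c) = 0.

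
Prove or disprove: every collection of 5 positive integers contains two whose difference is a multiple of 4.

Each integer lies in one of the 4 residue classes modulo 4.
Placing 5 integers into 4 classes, some class receives at least two — say a and b.
Their difference a − b is then a multiple of 4.

Yes, this is always true.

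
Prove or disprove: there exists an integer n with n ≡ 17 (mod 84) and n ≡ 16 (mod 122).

No such integer exists.

Both moduli are multiples of 2 = gcd(84, 122), so any solution would satisfy n ≡ 17 and n ≡ 16 modulo 2 simultaneously.
However 17 ≡ 1 and 16 ≡ 0 (mod 2), and 1 ≠ 0.
So no integer satisfies both congruences.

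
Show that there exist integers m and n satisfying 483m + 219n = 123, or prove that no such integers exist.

m = 66, n = -145

Every value of 483m + 219n is a multiple of gcd(483, 219) = 3; since 3 ∣ 123, solutions exist.
Dividing through by 3 reduces the equation to 161m + 73n = 41.
Run the Euclidean algorithm on 161 and 73: 161 = 2·73 + 15, 73 = 4·15 + 13, 15 = 1·13 + 2, 13 = 6·2 + 1, 2 = 2·1 + 0.
Unwinding: 1 = 13 − 6·2 = 13 − 6·(15 − 1·13) = −6·15 + 7·13 = −6·15 + 7·(73 − 4·15) = 7·73 − 34·15 = 7·73 − 34·(161 − 2·73) = −34·161 + 75·73, i.e. 161·(-34) + 73·75 = 1.
Scaling by 41 gives the particular solution (m, n) = (-1394, 3075).
The general solution is m = -1394 + 73k, n = 3075 − 161k; taking k = 20 gives the smaller pair m = 66, n = -145.
Indeed 483·66 + 219·(-145) = 31878 − 31755 = 123.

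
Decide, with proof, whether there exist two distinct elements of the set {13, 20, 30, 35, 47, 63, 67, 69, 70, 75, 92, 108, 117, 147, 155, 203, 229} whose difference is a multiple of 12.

Both 13 and 229 leave remainder 1 on division by 12; their difference 216 = 18·12 is a multiple of 12.

13 and 229 are such a pair.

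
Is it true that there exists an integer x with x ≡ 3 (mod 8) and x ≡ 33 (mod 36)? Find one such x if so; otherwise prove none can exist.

There is no such integer.

gcd(8, 36) = 4. If x ≡ 3 (mod 8) and x ≡ 33 (mod 36), then x ≡ 3 (mod 4) and x ≡ 33 (mod 4).
However 3 ≡ 3 and 33 ≡ 1 (mod 4), and 3 ≠ 1.
Therefore no such x exists.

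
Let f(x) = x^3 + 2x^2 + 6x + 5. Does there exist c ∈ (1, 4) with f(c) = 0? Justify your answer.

Evaluate at the endpoints: f(1) = 14, f(4) = 125 — same sign (positive).
f'(x) = 3x^2 + 4x + 6 has discriminant 4² − 4·3·6 = -56 < 0, so f' has no real roots and is positive for every real x.
Hence f is strictly increasing on ℝ, and in particular on [1, 4]. A strictly monotone function with same-sign endpoint values stays positive on the whole interval, so f has no zero in (1, 4).

No.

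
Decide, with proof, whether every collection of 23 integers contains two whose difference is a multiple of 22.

Yes.

There are exactly 22 possible remainders on division by 22.
Since 23 > 22, two of the 23 integers must share a residue class by the pigeonhole principle; call them a and b.
Equal remainders mean a − b ≡ 0 (mod 22), so 22 divides their difference.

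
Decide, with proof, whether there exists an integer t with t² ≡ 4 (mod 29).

t = 2

Take t = 2. Then 2² = 4, and since 0 ≤ 4 < 29 this is already reduced: 2² ≡ 4 (mod 29).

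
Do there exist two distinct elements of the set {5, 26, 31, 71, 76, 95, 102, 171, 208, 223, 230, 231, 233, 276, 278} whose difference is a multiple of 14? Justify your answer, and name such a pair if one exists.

Reduce each element mod 14: 5↦5, 26↦12, 31↦3, 71↦1, 76↦6, 95↦11, 102↦4, 171↦3, 208↦12, 223↦13, 230↦6, 231↦7, 233↦9, 276↦10, 278↦12. The residue 12 repeats (at 26 and 208), and 208 − 26 = 182 = 13·14.

The pair (26, 208) works.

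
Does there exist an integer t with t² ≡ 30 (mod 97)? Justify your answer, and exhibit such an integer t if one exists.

No, no such integer exists.

97 is prime, so by Euler's criterion 30 is a square mod 97 iff 30^((97−1)/2) = 30^48 ≡ 1 (mod 97).
Squaring successively (mod 97): 30^2 = 900 ≡ 27; 30^4 ≡ 27² = 729 ≡ 50; 30^8 ≡ 50² = 2500 ≡ 75; 30^16 ≡ 75² = 5625 ≡ 96; 30^32 ≡ 96² = 9216 ≡ 1.
Since 48 = 32 + 16, 30^48 ≡ 1 · 96; multiplying out mod 97: 1·96 = 96 ≡ 96. Thus 30^48 ≡ 96 ≡ −1 (mod 97).
By Euler's criterion 30 is a quadratic non-residue mod 97: no t satisfies t² ≡ 30 (mod 97).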